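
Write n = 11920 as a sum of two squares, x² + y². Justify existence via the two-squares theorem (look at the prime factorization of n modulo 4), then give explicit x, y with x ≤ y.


Step 1: Factor n = 11920 = 2^4 · 5 · 149.
Step 2: Check the mod-4 condition on each prime factor: 2 = 2 (special); 5 ≡ 1 (mod 4), exponent 1; 149 ≡ 1 (mod 4), exponent 1.
All primes ≡ 3 (mod 4) appear to even exponent (or don't appear), so by the two-squares theorem n IS expressible as a sum of two squares.
Step 3: Build a representation. Group n = k² · m with k = 4 and m = 5 · 149 = 745 (a product of primes ≡ 1 (mod 4)); a representation of m scales to one of n via (k·x)² + (k·y)² = k²(x² + y²). Each prime p ≡ 1 (mod 4) is itself a sum of two squares; find a² by testing p − a² for a perfect square:
  5: 5 − 1² = 4 = 2² ⇒ 5 = 1² + 2².
  149: 149 − 1² = 148, 149 − 2² = 145, 149 − 3² = 140, 149 − 4² = 133, 149 − 5² = 124, 149 − 6² = 113, 149 − 7² = 100 = 10² ⇒ 149 = 7² + 10².
  Combine using the Brahmagupta–Fibonacci identity (a² + b²)(c² + d²) = (ac − bd)² + (ad + bc)² = (ac + bd)² + (ad − bc)²:
  5 · 149 = 745: from (1² + 2²)(7² + 10²), take (1·7 − 2·10, 1·10 + 2·7) = (7 − 20, 10 + 14) = (-13, 24); dropping signs (only squares matter) gives (13, 24); check 13² + 24² = 169 + 576 = 745 ✓.
  Scale by k = 4: (4·13, 4·24) = (52, 96).
Step 4: Order so x ≤ y and verify: 52² + 96² = 2704 + 9216 = 11920 = n. ✓

n = 11920 = 52² + 96² (one valid representation with x ≤ y).


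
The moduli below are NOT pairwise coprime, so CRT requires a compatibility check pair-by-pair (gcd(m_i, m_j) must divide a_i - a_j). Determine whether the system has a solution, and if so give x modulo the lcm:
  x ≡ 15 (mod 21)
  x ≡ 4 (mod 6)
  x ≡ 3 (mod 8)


Moduli 21, 6, 8 are not pairwise coprime, so CRT works modulo lcm(m_i) when all pairwise compatibility conditions hold.
Pairwise compatibility: gcd(m_i, m_j) must divide a_i - a_j for every pair.
Merge one congruence at a time:
  Start: x ≡ 15 (mod 21).
  Combine with x ≡ 4 (mod 6): gcd(21, 6) = 3, and 4 - 15 = -11 is NOT divisible by 3.
    ⇒ system is inconsistent (no integer solution).

No solution (the system is inconsistent).


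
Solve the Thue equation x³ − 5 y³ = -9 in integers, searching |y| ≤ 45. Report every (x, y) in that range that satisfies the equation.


The equation is x³ - 5y³ = -9. For fixed y, x³ = 5·y³ − 9, so a solution requires the RHS to be a perfect cube.
Strategy: iterate y from -45 to 45, compute RHS = 5·y³ − 9, and check whether it is a (positive or negative) perfect cube.
Check small values of y:
  y = 0: RHS = -9 is not a perfect cube.
  y = 1: RHS = -4 is not a perfect cube.
  y = -1: RHS = -14 is not a perfect cube.
  y = 2: RHS = 31 is not a perfect cube.
  y = -2: RHS = -49 is not a perfect cube.
  y = 3: RHS = 126 is not a perfect cube.
  y = -3: RHS = -144 is not a perfect cube.
Continuing the search up to |y| = 45 finds no solutions either.
No (x, y) in the scanned range satisfies the equation.

No integer solutions with |y| ≤ 45.


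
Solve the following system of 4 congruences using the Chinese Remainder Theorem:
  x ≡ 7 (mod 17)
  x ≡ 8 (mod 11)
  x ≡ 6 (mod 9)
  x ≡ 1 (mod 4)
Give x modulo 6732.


Product of moduli M = 17 · 11 · 9 · 4 = 6732.
Merge one congruence at a time:
  Start: x ≡ 7 (mod 17).
  Combine with x ≡ 8 (mod 11); new modulus lcm = 187.
    Write x = 7 + 17·t and substitute into x ≡ 8 (mod 11): 17·t ≡ 8 − 7 = 1 (mod 11).
    Reduce coefficients mod 11: 6·t ≡ 1 (mod 11).
    The inverse of 6 mod 11 is 2 (since 6·2 = 12 = 1·11 + 1), so t ≡ 2·1 = 2 ≡ 2 (mod 11).
    Then x = 7 + 17·2 = 41, valid modulo lcm(17, 11) = 187: x ≡ 41 (mod 187).
  Combine with x ≡ 6 (mod 9); new modulus lcm = 1683.
    Write x = 41 + 187·t and substitute into x ≡ 6 (mod 9): 187·t ≡ 6 − 41 = -35 (mod 9).
    Reduce coefficients mod 9: 7·t ≡ 1 (mod 9).
    The inverse of 7 mod 9 is 4 (since 7·4 = 28 = 3·9 + 1), so t ≡ 4·1 = 4 ≡ 4 (mod 9).
    Then x = 41 + 187·4 = 789, valid modulo lcm(187, 9) = 1683: x ≡ 789 (mod 1683).
  Combine with x ≡ 1 (mod 4); new modulus lcm = 6732.
    Write x = 789 + 1683·t and substitute into x ≡ 1 (mod 4): 1683·t ≡ 1 − 789 = -788 (mod 4).
    Reduce coefficients mod 4: 3·t ≡ 0 (mod 4).
    The inverse of 3 mod 4 is 3 (since 3·3 = 9 = 2·4 + 1), so t ≡ 3·0 = 0 ≡ 0 (mod 4).
    Then x = 789 + 1683·0 = 789, valid modulo lcm(1683, 4) = 6732: x ≡ 789 (mod 6732).
Verify against each original: 789 mod 17 = 7, 789 mod 11 = 8, 789 mod 9 = 6, 789 mod 4 = 1.

x ≡ 789 (mod 6732).


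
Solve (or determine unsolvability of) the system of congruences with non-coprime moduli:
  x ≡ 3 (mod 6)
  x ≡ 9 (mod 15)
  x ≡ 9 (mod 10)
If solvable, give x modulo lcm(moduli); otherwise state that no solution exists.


Moduli 6, 15, 10 are not pairwise coprime, so CRT works modulo lcm(m_i) when all pairwise compatibility conditions hold.
Pairwise compatibility: gcd(m_i, m_j) must divide a_i - a_j for every pair.
Merge one congruence at a time:
  Start: x ≡ 3 (mod 6).
  Combine with x ≡ 9 (mod 15): gcd(6, 15) = 3; 9 - 3 = 6, which IS divisible by 3, so compatible.
    Write x = 3 + 6·t and substitute into x ≡ 9 (mod 15): 6·t ≡ 9 − 3 = 6 (mod 15).
    Divide the congruence (and modulus) by g = 3: 2·t ≡ 2 (mod 5).
    The inverse of 2 mod 5 is 3 (since 2·3 = 6 = 1·5 + 1), so t ≡ 3·2 = 6 ≡ 1 (mod 5).
    Then x = 3 + 6·1 = 9, valid modulo lcm(6, 15) = 30: x ≡ 9 (mod 30).
  Combine with x ≡ 9 (mod 10): gcd(30, 10) = 10; 9 - 9 = 0, which IS divisible by 10, so compatible.
    Write x = 9 + 30·t and substitute into x ≡ 9 (mod 10): 30·t ≡ 9 − 9 = 0 (mod 10).
    Divide the congruence (and modulus) by g = 10: 3·t ≡ 0 (mod 1).
    Modulo 1 every t works; take t = 0.
    Then x = 9 + 30·0 = 9, valid modulo lcm(30, 10) = 30: x ≡ 9 (mod 30).
Verify: 9 mod 6 = 3, 9 mod 15 = 9, 9 mod 10 = 9.

x ≡ 9 (mod 30).


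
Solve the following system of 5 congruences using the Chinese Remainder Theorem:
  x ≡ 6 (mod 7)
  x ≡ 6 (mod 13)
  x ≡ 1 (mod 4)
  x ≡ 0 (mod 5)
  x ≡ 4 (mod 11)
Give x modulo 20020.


Product of moduli M = 7 · 13 · 4 · 5 · 11 = 20020.
Merge one congruence at a time:
  Start: x ≡ 6 (mod 7).
  Combine with x ≡ 6 (mod 13); new modulus lcm = 91.
    Write x = 6 + 7·t and substitute into x ≡ 6 (mod 13): 7·t ≡ 6 − 6 = 0 (mod 13).
    The inverse of 7 mod 13 is 2 (since 7·2 = 14 = 1·13 + 1), so t ≡ 2·0 = 0 ≡ 0 (mod 13).
    Then x = 6 + 7·0 = 6, valid modulo lcm(7, 13) = 91: x ≡ 6 (mod 91).
  Combine with x ≡ 1 (mod 4); new modulus lcm = 364.
    Write x = 6 + 91·t and substitute into x ≡ 1 (mod 4): 91·t ≡ 1 − 6 = -5 (mod 4).
    Reduce coefficients mod 4: 3·t ≡ 3 (mod 4).
    The inverse of 3 mod 4 is 3 (since 3·3 = 9 = 2·4 + 1), so t ≡ 3·3 = 9 ≡ 1 (mod 4).
    Then x = 6 + 91·1 = 97, valid modulo lcm(91, 4) = 364: x ≡ 97 (mod 364).
  Combine with x ≡ 0 (mod 5); new modulus lcm = 1820.
    Write x = 97 + 364·t and substitute into x ≡ 0 (mod 5): 364·t ≡ 0 − 97 = -97 (mod 5).
    Reduce coefficients mod 5: 4·t ≡ 3 (mod 5).
    The inverse of 4 mod 5 is 4 (since 4·4 = 16 = 3·5 + 1), so t ≡ 4·3 = 12 ≡ 2 (mod 5).
    Then x = 97 + 364·2 = 825, valid modulo lcm(364, 5) = 1820: x ≡ 825 (mod 1820).
  Combine with x ≡ 4 (mod 11); new modulus lcm = 20020.
    Write x = 825 + 1820·t and substitute into x ≡ 4 (mod 11): 1820·t ≡ 4 − 825 = -821 (mod 11).
    Reduce coefficients mod 11: 5·t ≡ 4 (mod 11).
    The inverse of 5 mod 11 is 9 (since 5·9 = 45 = 4·11 + 1), so t ≡ 9·4 = 36 ≡ 3 (mod 11).
    Then x = 825 + 1820·3 = 6285, valid modulo lcm(1820, 11) = 20020: x ≡ 6285 (mod 20020).
Verify against each original: 6285 mod 7 = 6, 6285 mod 13 = 6, 6285 mod 4 = 1, 6285 mod 5 = 0, 6285 mod 11 = 4.

x ≡ 6285 (mod 20020).


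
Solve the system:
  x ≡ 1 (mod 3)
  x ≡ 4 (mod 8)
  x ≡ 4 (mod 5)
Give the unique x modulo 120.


Moduli 3, 8, 5 are pairwise coprime; by CRT there is a unique solution modulo M = 3 · 8 · 5 = 120.
Solve pairwise, accumulating the modulus:
  Start with x ≡ 1 (mod 3).
  Combine with x ≡ 4 (mod 8): since gcd(3, 8) = 1, we get a unique residue mod 24.
    Write x = 1 + 3·t and substitute into x ≡ 4 (mod 8): 3·t ≡ 4 − 1 = 3 (mod 8).
    The inverse of 3 mod 8 is 3 (since 3·3 = 9 = 1·8 + 1), so t ≡ 3·3 = 9 ≡ 1 (mod 8).
    Then x = 1 + 3·1 = 4, valid modulo lcm(3, 8) = 24: x ≡ 4 (mod 24).
  Combine with x ≡ 4 (mod 5): since gcd(24, 5) = 1, we get a unique residue mod 120.
    Write x = 4 + 24·t and substitute into x ≡ 4 (mod 5): 24·t ≡ 4 − 4 = 0 (mod 5).
    Reduce coefficients mod 5: 4·t ≡ 0 (mod 5).
    The inverse of 4 mod 5 is 4 (since 4·4 = 16 = 3·5 + 1), so t ≡ 4·0 = 0 ≡ 0 (mod 5).
    Then x = 4 + 24·0 = 4, valid modulo lcm(24, 5) = 120: x ≡ 4 (mod 120).
Verify: 4 mod 3 = 1 ✓, 4 mod 8 = 4 ✓, 4 mod 5 = 4 ✓.

x ≡ 4 (mod 120).


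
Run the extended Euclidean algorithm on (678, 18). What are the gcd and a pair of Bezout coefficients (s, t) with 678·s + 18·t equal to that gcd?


Euclidean algorithm on (678, 18) — divide until remainder is 0:
  678 = 37 · 18 + 12
  18 = 1 · 12 + 6
  12 = 2 · 6 + 0
gcd(678, 18) = 6.
Track Bezout coefficients alongside the remainders: start with r₀ = 678 = a·1 + b·0 (s = 1, t = 0) and r₁ = 18 = a·0 + b·1 (s = 0, t = 1); each new remainder r_{k+1} = r_{k-1} − q_k·r_k inherits s_{k+1} = s_{k-1} − q_k·s_k, t_{k+1} = t_{k-1} − q_k·t_k, so r_k = a·s_k + b·t_k at every step:
  q = 37: r = 12, s = 1 − 37·0 = 1, t = 0 − 37·1 = -37  (check: 678·1 + 18·(-37) = 12)
  q = 1: r = 6, s = 0 − 1·1 = -1, t = 1 − 1·(-37) = 38  (check: 678·(-1) + 18·38 = 6)
The row with r = 6 (the gcd) gives the Bezout coefficients s = -1, t = 38.
Result: 678 · (-1) + 18 · (38) = 6.

gcd(678, 18) = 6; s = -1, t = 38 (check: 678·(-1) + 18·38 = 6).


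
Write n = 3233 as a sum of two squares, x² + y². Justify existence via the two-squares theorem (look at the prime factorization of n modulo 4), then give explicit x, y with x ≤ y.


Step 1: Factor n = 3233 = 53 · 61.
Step 2: Check the mod-4 condition on each prime factor: 53 ≡ 1 (mod 4), exponent 1; 61 ≡ 1 (mod 4), exponent 1.
All primes ≡ 3 (mod 4) appear to even exponent (or don't appear), so by the two-squares theorem n IS expressible as a sum of two squares.
Step 3: Build a representation. Here n = 53 · 61 is a product of primes ≡ 1 (mod 4). Each prime p ≡ 1 (mod 4) is itself a sum of two squares; find a² by testing p − a² for a perfect square:
  53: 53 − 1² = 52, 53 − 2² = 49 = 7² ⇒ 53 = 2² + 7².
  61: 61 − 1² = 60, 61 − 2² = 57, 61 − 3² = 52, 61 − 4² = 45, 61 − 5² = 36 = 6² ⇒ 61 = 5² + 6².
  Combine using the Brahmagupta–Fibonacci identity (a² + b²)(c² + d²) = (ac − bd)² + (ad + bc)² = (ac + bd)² + (ad − bc)²:
  53 · 61 = 3233: from (2² + 7²)(5² + 6²), take (2·5 − 7·6, 2·6 + 7·5) = (10 − 42, 12 + 35) = (-32, 47); dropping signs (only squares matter) gives (32, 47); check 32² + 47² = 1024 + 2209 = 3233 ✓.
Step 4: Order so x ≤ y and verify: 32² + 47² = 1024 + 2209 = 3233 = n. ✓

n = 3233 = 32² + 47² (one valid representation with x ≤ y).


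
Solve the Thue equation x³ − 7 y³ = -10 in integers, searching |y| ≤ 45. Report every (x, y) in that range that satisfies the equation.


The equation is x³ - 7y³ = -10. For fixed y, x³ = 7·y³ − 10, so a solution requires the RHS to be a perfect cube.
Strategy: iterate y from -45 to 45, compute RHS = 7·y³ − 10, and check whether it is a (positive or negative) perfect cube.
Check small values of y:
  y = 0: RHS = -10 is not a perfect cube.
  y = 1: RHS = -3 is not a perfect cube.
  y = -1: RHS = -17 is not a perfect cube.
  y = 2: RHS = 46 is not a perfect cube.
  y = -2: RHS = -66 is not a perfect cube.
  y = 3: RHS = 179 is not a perfect cube.
  y = -3: RHS = -199 is not a perfect cube.
Continuing the search up to |y| = 45 finds no solutions either.
No (x, y) in the scanned range satisfies the equation.

No integer solutions with |y| ≤ 45.


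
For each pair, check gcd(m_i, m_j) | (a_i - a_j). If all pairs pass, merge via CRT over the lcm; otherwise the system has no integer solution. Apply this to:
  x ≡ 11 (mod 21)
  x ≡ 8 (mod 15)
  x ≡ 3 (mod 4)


Moduli 21, 15, 4 are not pairwise coprime, so CRT works modulo lcm(m_i) when all pairwise compatibility conditions hold.
Pairwise compatibility: gcd(m_i, m_j) must divide a_i - a_j for every pair.
Merge one congruence at a time:
  Start: x ≡ 11 (mod 21).
  Combine with x ≡ 8 (mod 15): gcd(21, 15) = 3; 8 - 11 = -3, which IS divisible by 3, so compatible.
    Write x = 11 + 21·t and substitute into x ≡ 8 (mod 15): 21·t ≡ 8 − 11 = -3 (mod 15).
    Divide the congruence (and modulus) by g = 3: 7·t ≡ -1 (mod 5).
    Reduce coefficients mod 5: 2·t ≡ 4 (mod 5).
    The inverse of 2 mod 5 is 3 (since 2·3 = 6 = 1·5 + 1), so t ≡ 3·4 = 12 ≡ 2 (mod 5).
    Then x = 11 + 21·2 = 53, valid modulo lcm(21, 15) = 105: x ≡ 53 (mod 105).
  Combine with x ≡ 3 (mod 4): gcd(105, 4) = 1; 3 - 53 = -50, which IS divisible by 1, so compatible.
    Write x = 53 + 105·t and substitute into x ≡ 3 (mod 4): 105·t ≡ 3 − 53 = -50 (mod 4).
    Reduce coefficients mod 4: 1·t ≡ 2 (mod 4).
    So t ≡ 2 (mod 4).
    Then x = 53 + 105·2 = 263, valid modulo lcm(105, 4) = 420: x ≡ 263 (mod 420).
Verify: 263 mod 21 = 11, 263 mod 15 = 8, 263 mod 4 = 3.

x ≡ 263 (mod 420).


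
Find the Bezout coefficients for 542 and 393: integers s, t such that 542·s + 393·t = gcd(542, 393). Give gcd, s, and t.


Euclidean algorithm on (542, 393) — divide until remainder is 0:
  542 = 1 · 393 + 149
  393 = 2 · 149 + 95
  149 = 1 · 95 + 54
  95 = 1 · 54 + 41
  54 = 1 · 41 + 13
  41 = 3 · 13 + 2
  13 = 6 · 2 + 1
  2 = 2 · 1 + 0
gcd(542, 393) = 1.
Track Bezout coefficients alongside the remainders: start with r₀ = 542 = a·1 + b·0 (s = 1, t = 0) and r₁ = 393 = a·0 + b·1 (s = 0, t = 1); each new remainder r_{k+1} = r_{k-1} − q_k·r_k inherits s_{k+1} = s_{k-1} − q_k·s_k, t_{k+1} = t_{k-1} − q_k·t_k, so r_k = a·s_k + b·t_k at every step:
  q = 1: r = 149, s = 1 − 1·0 = 1, t = 0 − 1·1 = -1  (check: 542·1 + 393·(-1) = 149)
  q = 2: r = 95, s = 0 − 2·1 = -2, t = 1 − 2·(-1) = 3  (check: 542·(-2) + 393·3 = 95)
  q = 1: r = 54, s = 1 − 1·(-2) = 3, t = -1 − 1·3 = -4  (check: 542·3 + 393·(-4) = 54)
  q = 1: r = 41, s = -2 − 1·3 = -5, t = 3 − 1·(-4) = 7  (check: 542·(-5) + 393·7 = 41)
  q = 1: r = 13, s = 3 − 1·(-5) = 8, t = -4 − 1·7 = -11  (check: 542·8 + 393·(-11) = 13)
  q = 3: r = 2, s = -5 − 3·8 = -29, t = 7 − 3·(-11) = 40  (check: 542·(-29) + 393·40 = 2)
  q = 6: r = 1, s = 8 − 6·(-29) = 182, t = -11 − 6·40 = -251  (check: 542·182 + 393·(-251) = 1)
The row with r = 1 (the gcd) gives the Bezout coefficients s = 182, t = -251.
Result: 542 · (182) + 393 · (-251) = 1.

gcd(542, 393) = 1; s = 182, t = -251 (check: 542·182 + 393·(-251) = 1).


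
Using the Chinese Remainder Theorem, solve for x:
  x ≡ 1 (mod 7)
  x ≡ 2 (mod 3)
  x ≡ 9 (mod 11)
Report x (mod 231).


Moduli 7, 3, 11 are pairwise coprime; by CRT there is a unique solution modulo M = 7 · 3 · 11 = 231.
Solve pairwise, accumulating the modulus:
  Start with x ≡ 1 (mod 7).
  Combine with x ≡ 2 (mod 3): since gcd(7, 3) = 1, we get a unique residue mod 21.
    Write x = 1 + 7·t and substitute into x ≡ 2 (mod 3): 7·t ≡ 2 − 1 = 1 (mod 3).
    Reduce coefficients mod 3: 1·t ≡ 1 (mod 3).
    So t ≡ 1 (mod 3).
    Then x = 1 + 7·1 = 8, valid modulo lcm(7, 3) = 21: x ≡ 8 (mod 21).
  Combine with x ≡ 9 (mod 11): since gcd(21, 11) = 1, we get a unique residue mod 231.
    Write x = 8 + 21·t and substitute into x ≡ 9 (mod 11): 21·t ≡ 9 − 8 = 1 (mod 11).
    Reduce coefficients mod 11: 10·t ≡ 1 (mod 11).
    The inverse of 10 mod 11 is 10 (since 10·10 = 100 = 9·11 + 1), so t ≡ 10·1 = 10 ≡ 10 (mod 11).
    Then x = 8 + 21·10 = 218, valid modulo lcm(21, 11) = 231: x ≡ 218 (mod 231).
Verify: 218 mod 7 = 1 ✓, 218 mod 3 = 2 ✓, 218 mod 11 = 9 ✓.

x ≡ 218 (mod 231).


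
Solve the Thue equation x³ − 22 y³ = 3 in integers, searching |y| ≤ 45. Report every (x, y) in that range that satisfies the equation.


The equation is x³ - 22y³ = 3. For fixed y, x³ = 22·y³ + 3, so a solution requires the RHS to be a perfect cube.
Strategy: iterate y from -45 to 45, compute RHS = 22·y³ + 3, and check whether it is a (positive or negative) perfect cube.
Check small values of y:
  y = 0: RHS = 3 is not a perfect cube.
  y = 1: RHS = 25 is not a perfect cube.
  y = -1: RHS = -19 is not a perfect cube.
  y = 2: RHS = 179 is not a perfect cube.
  y = -2: RHS = -173 is not a perfect cube.
  y = 3: RHS = 597 is not a perfect cube.
  y = -3: RHS = -591 is not a perfect cube.
Continuing the search up to |y| = 45 finds no solutions either.
No (x, y) in the scanned range satisfies the equation.

No integer solutions with |y| ≤ 45.


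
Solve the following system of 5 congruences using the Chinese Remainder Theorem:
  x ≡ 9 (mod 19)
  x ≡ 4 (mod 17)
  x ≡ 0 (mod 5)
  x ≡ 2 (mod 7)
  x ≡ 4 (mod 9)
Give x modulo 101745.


Product of moduli M = 19 · 17 · 5 · 7 · 9 = 101745.
Merge one congruence at a time:
  Start: x ≡ 9 (mod 19).
  Combine with x ≡ 4 (mod 17); new modulus lcm = 323.
    Write x = 9 + 19·t and substitute into x ≡ 4 (mod 17): 19·t ≡ 4 − 9 = -5 (mod 17).
    Reduce coefficients mod 17: 2·t ≡ 12 (mod 17).
    The inverse of 2 mod 17 is 9 (since 2·9 = 18 = 1·17 + 1), so t ≡ 9·12 = 108 ≡ 6 (mod 17).
    Then x = 9 + 19·6 = 123, valid modulo lcm(19, 17) = 323: x ≡ 123 (mod 323).
  Combine with x ≡ 0 (mod 5); new modulus lcm = 1615.
    Write x = 123 + 323·t and substitute into x ≡ 0 (mod 5): 323·t ≡ 0 − 123 = -123 (mod 5).
    Reduce coefficients mod 5: 3·t ≡ 2 (mod 5).
    The inverse of 3 mod 5 is 2 (since 3·2 = 6 = 1·5 + 1), so t ≡ 2·2 = 4 ≡ 4 (mod 5).
    Then x = 123 + 323·4 = 1415, valid modulo lcm(323, 5) = 1615: x ≡ 1415 (mod 1615).
  Combine with x ≡ 2 (mod 7); new modulus lcm = 11305.
    Write x = 1415 + 1615·t and substitute into x ≡ 2 (mod 7): 1615·t ≡ 2 − 1415 = -1413 (mod 7).
    Reduce coefficients mod 7: 5·t ≡ 1 (mod 7).
    The inverse of 5 mod 7 is 3 (since 5·3 = 15 = 2·7 + 1), so t ≡ 3·1 = 3 ≡ 3 (mod 7).
    Then x = 1415 + 1615·3 = 6260, valid modulo lcm(1615, 7) = 11305: x ≡ 6260 (mod 11305).
  Combine with x ≡ 4 (mod 9); new modulus lcm = 101745.
    Write x = 6260 + 11305·t and substitute into x ≡ 4 (mod 9): 11305·t ≡ 4 − 6260 = -6256 (mod 9).
    Reduce coefficients mod 9: 1·t ≡ 8 (mod 9).
    So t ≡ 8 (mod 9).
    Then x = 6260 + 11305·8 = 96700, valid modulo lcm(11305, 9) = 101745: x ≡ 96700 (mod 101745).
Verify against each original: 96700 mod 19 = 9, 96700 mod 17 = 4, 96700 mod 5 = 0, 96700 mod 7 = 2, 96700 mod 9 = 4.

x ≡ 96700 (mod 101745).


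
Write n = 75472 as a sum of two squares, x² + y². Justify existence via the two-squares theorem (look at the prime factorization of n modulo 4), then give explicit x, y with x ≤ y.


Step 1: Factor n = 75472 = 2^4 · 53 · 89.
Step 2: Check the mod-4 condition on each prime factor: 2 = 2 (special); 53 ≡ 1 (mod 4), exponent 1; 89 ≡ 1 (mod 4), exponent 1.
All primes ≡ 3 (mod 4) appear to even exponent (or don't appear), so by the two-squares theorem n IS expressible as a sum of two squares.
Step 3: Build a representation. Group n = k² · m with k = 4 and m = 53 · 89 = 4717 (a product of primes ≡ 1 (mod 4)); a representation of m scales to one of n via (k·x)² + (k·y)² = k²(x² + y²). Each prime p ≡ 1 (mod 4) is itself a sum of two squares; find a² by testing p − a² for a perfect square:
  53: 53 − 1² = 52, 53 − 2² = 49 = 7² ⇒ 53 = 2² + 7².
  89: 89 − 1² = 88, 89 − 2² = 85, 89 − 3² = 80, 89 − 4² = 73, 89 − 5² = 64 = 8² ⇒ 89 = 5² + 8².
  Combine using the Brahmagupta–Fibonacci identity (a² + b²)(c² + d²) = (ac − bd)² + (ad + bc)² = (ac + bd)² + (ad − bc)²:
  53 · 89 = 4717: from (2² + 7²)(5² + 8²), take (2·5 − 7·8, 2·8 + 7·5) = (10 − 56, 16 + 35) = (-46, 51); dropping signs (only squares matter) gives (46, 51); check 46² + 51² = 2116 + 2601 = 4717 ✓.
  Scale by k = 4: (4·46, 4·51) = (184, 204).
Step 4: Order so x ≤ y and verify: 184² + 204² = 33856 + 41616 = 75472 = n. ✓

n = 75472 = 184² + 204² (one valid representation with x ≤ y).


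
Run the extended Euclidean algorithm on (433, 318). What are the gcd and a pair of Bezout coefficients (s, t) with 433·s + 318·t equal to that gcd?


Euclidean algorithm on (433, 318) — divide until remainder is 0:
  433 = 1 · 318 + 115
  318 = 2 · 115 + 88
  115 = 1 · 88 + 27
  88 = 3 · 27 + 7
  27 = 3 · 7 + 6
  7 = 1 · 6 + 1
  6 = 6 · 1 + 0
gcd(433, 318) = 1.
Track Bezout coefficients alongside the remainders: start with r₀ = 433 = a·1 + b·0 (s = 1, t = 0) and r₁ = 318 = a·0 + b·1 (s = 0, t = 1); each new remainder r_{k+1} = r_{k-1} − q_k·r_k inherits s_{k+1} = s_{k-1} − q_k·s_k, t_{k+1} = t_{k-1} − q_k·t_k, so r_k = a·s_k + b·t_k at every step:
  q = 1: r = 115, s = 1 − 1·0 = 1, t = 0 − 1·1 = -1  (check: 433·1 + 318·(-1) = 115)
  q = 2: r = 88, s = 0 − 2·1 = -2, t = 1 − 2·(-1) = 3  (check: 433·(-2) + 318·3 = 88)
  q = 1: r = 27, s = 1 − 1·(-2) = 3, t = -1 − 1·3 = -4  (check: 433·3 + 318·(-4) = 27)
  q = 3: r = 7, s = -2 − 3·3 = -11, t = 3 − 3·(-4) = 15  (check: 433·(-11) + 318·15 = 7)
  q = 3: r = 6, s = 3 − 3·(-11) = 36, t = -4 − 3·15 = -49  (check: 433·36 + 318·(-49) = 6)
  q = 1: r = 1, s = -11 − 1·36 = -47, t = 15 − 1·(-49) = 64  (check: 433·(-47) + 318·64 = 1)
The row with r = 1 (the gcd) gives the Bezout coefficients s = -47, t = 64.
Result: 433 · (-47) + 318 · (64) = 1.

gcd(433, 318) = 1; s = -47, t = 64 (check: 433·(-47) + 318·64 = 1).


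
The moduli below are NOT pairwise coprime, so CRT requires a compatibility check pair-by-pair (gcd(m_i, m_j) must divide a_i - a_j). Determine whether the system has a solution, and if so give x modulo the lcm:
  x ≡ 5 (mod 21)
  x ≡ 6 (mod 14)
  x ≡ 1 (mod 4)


Moduli 21, 14, 4 are not pairwise coprime, so CRT works modulo lcm(m_i) when all pairwise compatibility conditions hold.
Pairwise compatibility: gcd(m_i, m_j) must divide a_i - a_j for every pair.
Merge one congruence at a time:
  Start: x ≡ 5 (mod 21).
  Combine with x ≡ 6 (mod 14): gcd(21, 14) = 7, and 6 - 5 = 1 is NOT divisible by 7.
    ⇒ system is inconsistent (no integer solution).

No solution (the system is inconsistent).


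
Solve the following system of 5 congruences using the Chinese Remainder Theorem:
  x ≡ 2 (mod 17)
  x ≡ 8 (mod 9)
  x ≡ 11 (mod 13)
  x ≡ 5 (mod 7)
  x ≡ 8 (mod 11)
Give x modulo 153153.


Product of moduli M = 17 · 9 · 13 · 7 · 11 = 153153.
Merge one congruence at a time:
  Start: x ≡ 2 (mod 17).
  Combine with x ≡ 8 (mod 9); new modulus lcm = 153.
    Write x = 2 + 17·t and substitute into x ≡ 8 (mod 9): 17·t ≡ 8 − 2 = 6 (mod 9).
    Reduce coefficients mod 9: 8·t ≡ 6 (mod 9).
    The inverse of 8 mod 9 is 8 (since 8·8 = 64 = 7·9 + 1), so t ≡ 8·6 = 48 ≡ 3 (mod 9).
    Then x = 2 + 17·3 = 53, valid modulo lcm(17, 9) = 153: x ≡ 53 (mod 153).
  Combine with x ≡ 11 (mod 13); new modulus lcm = 1989.
    Write x = 53 + 153·t and substitute into x ≡ 11 (mod 13): 153·t ≡ 11 − 53 = -42 (mod 13).
    Reduce coefficients mod 13: 10·t ≡ 10 (mod 13).
    The inverse of 10 mod 13 is 4 (since 10·4 = 40 = 3·13 + 1), so t ≡ 4·10 = 40 ≡ 1 (mod 13).
    Then x = 53 + 153·1 = 206, valid modulo lcm(153, 13) = 1989: x ≡ 206 (mod 1989).
  Combine with x ≡ 5 (mod 7); new modulus lcm = 13923.
    Write x = 206 + 1989·t and substitute into x ≡ 5 (mod 7): 1989·t ≡ 5 − 206 = -201 (mod 7).
    Reduce coefficients mod 7: 1·t ≡ 2 (mod 7).
    So t ≡ 2 (mod 7).
    Then x = 206 + 1989·2 = 4184, valid modulo lcm(1989, 7) = 13923: x ≡ 4184 (mod 13923).
  Combine with x ≡ 8 (mod 11); new modulus lcm = 153153.
    Write x = 4184 + 13923·t and substitute into x ≡ 8 (mod 11): 13923·t ≡ 8 − 4184 = -4176 (mod 11).
    Reduce coefficients mod 11: 8·t ≡ 4 (mod 11).
    The inverse of 8 mod 11 is 7 (since 8·7 = 56 = 5·11 + 1), so t ≡ 7·4 = 28 ≡ 6 (mod 11).
    Then x = 4184 + 13923·6 = 87722, valid modulo lcm(13923, 11) = 153153: x ≡ 87722 (mod 153153).
Verify against each original: 87722 mod 17 = 2, 87722 mod 9 = 8, 87722 mod 13 = 11, 87722 mod 7 = 5, 87722 mod 11 = 8.

x ≡ 87722 (mod 153153).


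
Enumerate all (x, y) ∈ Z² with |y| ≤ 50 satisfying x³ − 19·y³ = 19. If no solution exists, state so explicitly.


The equation is x³ - 19y³ = 19. For fixed y, x³ = 19·y³ + 19, so a solution requires the RHS to be a perfect cube.
Strategy: iterate y from -50 to 50, compute RHS = 19·y³ + 19, and check whether it is a (positive or negative) perfect cube.
Check small values of y:
  y = 0: RHS = 19 is not a perfect cube.
  y = 1: RHS = 38 is not a perfect cube.
  y = -1: RHS = 0 = (0)³ ⇒ x = 0 works.
  y = 2: RHS = 171 is not a perfect cube.
  y = -2: RHS = -133 is not a perfect cube.
  y = 3: RHS = 532 is not a perfect cube.
  y = -3: RHS = -494 is not a perfect cube.
Continuing the search up to |y| = 50 finds no further solutions beyond those listed.
Collected solutions: (0, -1).

Solutions (with |y| ≤ 50): (0, -1).


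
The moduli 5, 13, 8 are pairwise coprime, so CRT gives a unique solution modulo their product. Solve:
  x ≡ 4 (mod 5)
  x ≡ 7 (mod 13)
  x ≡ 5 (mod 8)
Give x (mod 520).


Moduli 5, 13, 8 are pairwise coprime; by CRT there is a unique solution modulo M = 5 · 13 · 8 = 520.
Solve pairwise, accumulating the modulus:
  Start with x ≡ 4 (mod 5).
  Combine with x ≡ 7 (mod 13): since gcd(5, 13) = 1, we get a unique residue mod 65.
    Write x = 4 + 5·t and substitute into x ≡ 7 (mod 13): 5·t ≡ 7 − 4 = 3 (mod 13).
    The inverse of 5 mod 13 is 8 (since 5·8 = 40 = 3·13 + 1), so t ≡ 8·3 = 24 ≡ 11 (mod 13).
    Then x = 4 + 5·11 = 59, valid modulo lcm(5, 13) = 65: x ≡ 59 (mod 65).
  Combine with x ≡ 5 (mod 8): since gcd(65, 8) = 1, we get a unique residue mod 520.
    Write x = 59 + 65·t and substitute into x ≡ 5 (mod 8): 65·t ≡ 5 − 59 = -54 (mod 8).
    Reduce coefficients mod 8: 1·t ≡ 2 (mod 8).
    So t ≡ 2 (mod 8).
    Then x = 59 + 65·2 = 189, valid modulo lcm(65, 8) = 520: x ≡ 189 (mod 520).
Verify: 189 mod 5 = 4 ✓, 189 mod 13 = 7 ✓, 189 mod 8 = 5 ✓.

x ≡ 189 (mod 520).


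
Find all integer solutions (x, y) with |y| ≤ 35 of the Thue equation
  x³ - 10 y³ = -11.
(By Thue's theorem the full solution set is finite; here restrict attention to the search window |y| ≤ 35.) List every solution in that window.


The equation is x³ - 10y³ = -11. For fixed y, x³ = 10·y³ − 11, so a solution requires the RHS to be a perfect cube.
Strategy: iterate y from -35 to 35, compute RHS = 10·y³ − 11, and check whether it is a (positive or negative) perfect cube.
Check small values of y:
  y = 0: RHS = -11 is not a perfect cube.
  y = 1: RHS = -1 = (-1)³ ⇒ x = -1 works.
  y = -1: RHS = -21 is not a perfect cube.
  y = 2: RHS = 69 is not a perfect cube.
  y = -2: RHS = -91 is not a perfect cube.
  y = 3: RHS = 259 is not a perfect cube.
  y = -3: RHS = -281 is not a perfect cube.
Continuing the search up to |y| = 35 finds no further solutions beyond those listed.
Collected solutions: (-1, 1).

Solutions (with |y| ≤ 35): (-1, 1).


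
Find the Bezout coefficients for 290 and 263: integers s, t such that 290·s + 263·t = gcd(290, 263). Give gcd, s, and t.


Euclidean algorithm on (290, 263) — divide until remainder is 0:
  290 = 1 · 263 + 27
  263 = 9 · 27 + 20
  27 = 1 · 20 + 7
  20 = 2 · 7 + 6
  7 = 1 · 6 + 1
  6 = 6 · 1 + 0
gcd(290, 263) = 1.
Track Bezout coefficients alongside the remainders: start with r₀ = 290 = a·1 + b·0 (s = 1, t = 0) and r₁ = 263 = a·0 + b·1 (s = 0, t = 1); each new remainder r_{k+1} = r_{k-1} − q_k·r_k inherits s_{k+1} = s_{k-1} − q_k·s_k, t_{k+1} = t_{k-1} − q_k·t_k, so r_k = a·s_k + b·t_k at every step:
  q = 1: r = 27, s = 1 − 1·0 = 1, t = 0 − 1·1 = -1  (check: 290·1 + 263·(-1) = 27)
  q = 9: r = 20, s = 0 − 9·1 = -9, t = 1 − 9·(-1) = 10  (check: 290·(-9) + 263·10 = 20)
  q = 1: r = 7, s = 1 − 1·(-9) = 10, t = -1 − 1·10 = -11  (check: 290·10 + 263·(-11) = 7)
  q = 2: r = 6, s = -9 − 2·10 = -29, t = 10 − 2·(-11) = 32  (check: 290·(-29) + 263·32 = 6)
  q = 1: r = 1, s = 10 − 1·(-29) = 39, t = -11 − 1·32 = -43  (check: 290·39 + 263·(-43) = 1)
The row with r = 1 (the gcd) gives the Bezout coefficients s = 39, t = -43.
Result: 290 · (39) + 263 · (-43) = 1.

gcd(290, 263) = 1; s = 39, t = -43 (check: 290·39 + 263·(-43) = 1).


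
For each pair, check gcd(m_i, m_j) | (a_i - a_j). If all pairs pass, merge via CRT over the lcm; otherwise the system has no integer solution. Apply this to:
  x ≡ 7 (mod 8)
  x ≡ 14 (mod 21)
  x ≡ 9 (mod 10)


Moduli 8, 21, 10 are not pairwise coprime, so CRT works modulo lcm(m_i) when all pairwise compatibility conditions hold.
Pairwise compatibility: gcd(m_i, m_j) must divide a_i - a_j for every pair.
Merge one congruence at a time:
  Start: x ≡ 7 (mod 8).
  Combine with x ≡ 14 (mod 21): gcd(8, 21) = 1; 14 - 7 = 7, which IS divisible by 1, so compatible.
    Write x = 7 + 8·t and substitute into x ≡ 14 (mod 21): 8·t ≡ 14 − 7 = 7 (mod 21).
    The inverse of 8 mod 21 is 8 (since 8·8 = 64 = 3·21 + 1), so t ≡ 8·7 = 56 ≡ 14 (mod 21).
    Then x = 7 + 8·14 = 119, valid modulo lcm(8, 21) = 168: x ≡ 119 (mod 168).
  Combine with x ≡ 9 (mod 10): gcd(168, 10) = 2; 9 - 119 = -110, which IS divisible by 2, so compatible.
    Write x = 119 + 168·t and substitute into x ≡ 9 (mod 10): 168·t ≡ 9 − 119 = -110 (mod 10).
    Divide the congruence (and modulus) by g = 2: 84·t ≡ -55 (mod 5).
    Reduce coefficients mod 5: 4·t ≡ 0 (mod 5).
    The inverse of 4 mod 5 is 4 (since 4·4 = 16 = 3·5 + 1), so t ≡ 4·0 = 0 ≡ 0 (mod 5).
    Then x = 119 + 168·0 = 119, valid modulo lcm(168, 10) = 840: x ≡ 119 (mod 840).
Verify: 119 mod 8 = 7, 119 mod 21 = 14, 119 mod 10 = 9.

x ≡ 119 (mod 840).


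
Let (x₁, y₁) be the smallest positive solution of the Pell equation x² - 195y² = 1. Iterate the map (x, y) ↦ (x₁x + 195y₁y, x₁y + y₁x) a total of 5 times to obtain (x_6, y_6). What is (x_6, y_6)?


Step 1: Find the fundamental solution (x₁, y₁) of x² - 195y² = 1.
  Expand √195 as a continued fraction. a₀ = ⌊√195⌋ = 13; iterate m_{k+1} = d_k·a_k − m_k, d_{k+1} = (195 − m_{k+1}²)/d_k, a_{k+1} = ⌊(a₀ + m_{k+1})/d_{k+1}⌋ (starting m₀ = 0, d₀ = 1), with convergents p_k = a_k·p_{k-1} + p_{k-2}, q_k = a_k·q_{k-1} + q_{k-2} (p₋₁ = 1, q₋₁ = 0):
  k = 0: a₀ = 13; p₀/q₀ = 13/1; p₀² − 195·q₀² = 169 − 195 = -26.
  k = 1: m = 13, d = 26, a = ⌊(13 + 13)/26⌋ = 1; p/q = (1·13 + 1)/(1·1 + 0) = 14/1; p² − 195·q² = 196 − 195 = 1.
  The first convergent with p² − 195·q² = 1 gives the fundamental solution (x₁, y₁) = (14, 1).
Step 2: Apply the recurrence (x_{n+1}, y_{n+1}) = (x₁x_n + 195y₁y_n, x₁y_n + y₁x_n) repeatedly.
  From (x_1, y_1) = (14, 1): x_2 = 14·14 + 195·1·1 = 391; y_2 = 14·1 + 1·14 = 28.
  From (x_2, y_2) = (391, 28): x_3 = 14·391 + 195·1·28 = 10934; y_3 = 14·28 + 1·391 = 783.
  From (x_3, y_3) = (10934, 783): x_4 = 14·10934 + 195·1·783 = 305761; y_4 = 14·783 + 1·10934 = 21896.
  From (x_4, y_4) = (305761, 21896): x_5 = 14·305761 + 195·1·21896 = 8550374; y_5 = 14·21896 + 1·305761 = 612305.
  From (x_5, y_5) = (8550374, 612305): x_6 = 14·8550374 + 195·1·612305 = 239104711; y_6 = 14·612305 + 1·8550374 = 17122644.
Step 3: Verify x_6² - 195·y_6² = 57171062822393521 - 57171062822393520 = 1 (should be 1). ✓

(x_1, y_1) = (14, 1); (x_6, y_6) = (239104711, 17122644).


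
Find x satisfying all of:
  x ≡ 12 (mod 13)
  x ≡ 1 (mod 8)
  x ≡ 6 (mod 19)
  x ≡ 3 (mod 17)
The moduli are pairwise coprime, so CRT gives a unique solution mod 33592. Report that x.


Product of moduli M = 13 · 8 · 19 · 17 = 33592.
Merge one congruence at a time:
  Start: x ≡ 12 (mod 13).
  Combine with x ≡ 1 (mod 8); new modulus lcm = 104.
    Write x = 12 + 13·t and substitute into x ≡ 1 (mod 8): 13·t ≡ 1 − 12 = -11 (mod 8).
    Reduce coefficients mod 8: 5·t ≡ 5 (mod 8).
    The inverse of 5 mod 8 is 5 (since 5·5 = 25 = 3·8 + 1), so t ≡ 5·5 = 25 ≡ 1 (mod 8).
    Then x = 12 + 13·1 = 25, valid modulo lcm(13, 8) = 104: x ≡ 25 (mod 104).
  Combine with x ≡ 6 (mod 19); new modulus lcm = 1976.
    Write x = 25 + 104·t and substitute into x ≡ 6 (mod 19): 104·t ≡ 6 − 25 = -19 (mod 19).
    Reduce coefficients mod 19: 9·t ≡ 0 (mod 19).
    The inverse of 9 mod 19 is 17 (since 9·17 = 153 = 8·19 + 1), so t ≡ 17·0 = 0 ≡ 0 (mod 19).
    Then x = 25 + 104·0 = 25, valid modulo lcm(104, 19) = 1976: x ≡ 25 (mod 1976).
  Combine with x ≡ 3 (mod 17); new modulus lcm = 33592.
    Write x = 25 + 1976·t and substitute into x ≡ 3 (mod 17): 1976·t ≡ 3 − 25 = -22 (mod 17).
    Reduce coefficients mod 17: 4·t ≡ 12 (mod 17).
    The inverse of 4 mod 17 is 13 (since 4·13 = 52 = 3·17 + 1), so t ≡ 13·12 = 156 ≡ 3 (mod 17).
    Then x = 25 + 1976·3 = 5953, valid modulo lcm(1976, 17) = 33592: x ≡ 5953 (mod 33592).
Verify against each original: 5953 mod 13 = 12, 5953 mod 8 = 1, 5953 mod 19 = 6, 5953 mod 17 = 3.

x ≡ 5953 (mod 33592).


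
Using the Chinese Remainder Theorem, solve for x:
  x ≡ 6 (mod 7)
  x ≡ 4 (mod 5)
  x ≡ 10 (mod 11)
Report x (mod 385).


Moduli 7, 5, 11 are pairwise coprime; by CRT there is a unique solution modulo M = 7 · 5 · 11 = 385.
Solve pairwise, accumulating the modulus:
  Start with x ≡ 6 (mod 7).
  Combine with x ≡ 4 (mod 5): since gcd(7, 5) = 1, we get a unique residue mod 35.
    Write x = 6 + 7·t and substitute into x ≡ 4 (mod 5): 7·t ≡ 4 − 6 = -2 (mod 5).
    Reduce coefficients mod 5: 2·t ≡ 3 (mod 5).
    The inverse of 2 mod 5 is 3 (since 2·3 = 6 = 1·5 + 1), so t ≡ 3·3 = 9 ≡ 4 (mod 5).
    Then x = 6 + 7·4 = 34, valid modulo lcm(7, 5) = 35: x ≡ 34 (mod 35).
  Combine with x ≡ 10 (mod 11): since gcd(35, 11) = 1, we get a unique residue mod 385.
    Write x = 34 + 35·t and substitute into x ≡ 10 (mod 11): 35·t ≡ 10 − 34 = -24 (mod 11).
    Reduce coefficients mod 11: 2·t ≡ 9 (mod 11).
    The inverse of 2 mod 11 is 6 (since 2·6 = 12 = 1·11 + 1), so t ≡ 6·9 = 54 ≡ 10 (mod 11).
    Then x = 34 + 35·10 = 384, valid modulo lcm(35, 11) = 385: x ≡ 384 (mod 385).
Verify: 384 mod 7 = 6 ✓, 384 mod 5 = 4 ✓, 384 mod 11 = 10 ✓.

x ≡ 384 (mod 385).


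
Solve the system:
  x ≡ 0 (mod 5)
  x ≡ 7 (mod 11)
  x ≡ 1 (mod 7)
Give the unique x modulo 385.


Moduli 5, 11, 7 are pairwise coprime; by CRT there is a unique solution modulo M = 5 · 11 · 7 = 385.
Solve pairwise, accumulating the modulus:
  Start with x ≡ 0 (mod 5).
  Combine with x ≡ 7 (mod 11): since gcd(5, 11) = 1, we get a unique residue mod 55.
    Write x = 0 + 5·t and substitute into x ≡ 7 (mod 11): 5·t ≡ 7 − 0 = 7 (mod 11).
    The inverse of 5 mod 11 is 9 (since 5·9 = 45 = 4·11 + 1), so t ≡ 9·7 = 63 ≡ 8 (mod 11).
    Then x = 0 + 5·8 = 40, valid modulo lcm(5, 11) = 55: x ≡ 40 (mod 55).
  Combine with x ≡ 1 (mod 7): since gcd(55, 7) = 1, we get a unique residue mod 385.
    Write x = 40 + 55·t and substitute into x ≡ 1 (mod 7): 55·t ≡ 1 − 40 = -39 (mod 7).
    Reduce coefficients mod 7: 6·t ≡ 3 (mod 7).
    The inverse of 6 mod 7 is 6 (since 6·6 = 36 = 5·7 + 1), so t ≡ 6·3 = 18 ≡ 4 (mod 7).
    Then x = 40 + 55·4 = 260, valid modulo lcm(55, 7) = 385: x ≡ 260 (mod 385).
Verify: 260 mod 5 = 0 ✓, 260 mod 11 = 7 ✓, 260 mod 7 = 1 ✓.

x ≡ 260 (mod 385).


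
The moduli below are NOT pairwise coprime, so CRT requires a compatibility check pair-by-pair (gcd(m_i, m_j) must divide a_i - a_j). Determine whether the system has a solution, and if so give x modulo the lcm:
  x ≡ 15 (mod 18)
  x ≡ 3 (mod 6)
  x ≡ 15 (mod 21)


Moduli 18, 6, 21 are not pairwise coprime, so CRT works modulo lcm(m_i) when all pairwise compatibility conditions hold.
Pairwise compatibility: gcd(m_i, m_j) must divide a_i - a_j for every pair.
Merge one congruence at a time:
  Start: x ≡ 15 (mod 18).
  Combine with x ≡ 3 (mod 6): gcd(18, 6) = 6; 3 - 15 = -12, which IS divisible by 6, so compatible.
    Write x = 15 + 18·t and substitute into x ≡ 3 (mod 6): 18·t ≡ 3 − 15 = -12 (mod 6).
    Divide the congruence (and modulus) by g = 6: 3·t ≡ -2 (mod 1).
    Modulo 1 every t works; take t = 0.
    Then x = 15 + 18·0 = 15, valid modulo lcm(18, 6) = 18: x ≡ 15 (mod 18).
  Combine with x ≡ 15 (mod 21): gcd(18, 21) = 3; 15 - 15 = 0, which IS divisible by 3, so compatible.
    Write x = 15 + 18·t and substitute into x ≡ 15 (mod 21): 18·t ≡ 15 − 15 = 0 (mod 21).
    Divide the congruence (and modulus) by g = 3: 6·t ≡ 0 (mod 7).
    The inverse of 6 mod 7 is 6 (since 6·6 = 36 = 5·7 + 1), so t ≡ 6·0 = 0 ≡ 0 (mod 7).
    Then x = 15 + 18·0 = 15, valid modulo lcm(18, 21) = 126: x ≡ 15 (mod 126).
Verify: 15 mod 18 = 15, 15 mod 6 = 3, 15 mod 21 = 15.

x ≡ 15 (mod 126).


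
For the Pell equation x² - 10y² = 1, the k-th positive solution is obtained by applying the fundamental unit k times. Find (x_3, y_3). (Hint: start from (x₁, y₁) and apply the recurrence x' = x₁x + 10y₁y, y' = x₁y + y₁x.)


Step 1: Find the fundamental solution (x₁, y₁) of x² - 10y² = 1.
  Expand √10 as a continued fraction. a₀ = ⌊√10⌋ = 3; iterate m_{k+1} = d_k·a_k − m_k, d_{k+1} = (10 − m_{k+1}²)/d_k, a_{k+1} = ⌊(a₀ + m_{k+1})/d_{k+1}⌋ (starting m₀ = 0, d₀ = 1), with convergents p_k = a_k·p_{k-1} + p_{k-2}, q_k = a_k·q_{k-1} + q_{k-2} (p₋₁ = 1, q₋₁ = 0):
  k = 0: a₀ = 3; p₀/q₀ = 3/1; p₀² − 10·q₀² = 9 − 10 = -1.
  k = 1: m = 3, d = 1, a = ⌊(3 + 3)/1⌋ = 6; p/q = (6·3 + 1)/(6·1 + 0) = 19/6; p² − 10·q² = 361 − 360 = 1.
  The first convergent with p² − 10·q² = 1 gives the fundamental solution (x₁, y₁) = (19, 6).
Step 2: Apply the recurrence (x_{n+1}, y_{n+1}) = (x₁x_n + 10y₁y_n, x₁y_n + y₁x_n) repeatedly.
  From (x_1, y_1) = (19, 6): x_2 = 19·19 + 10·6·6 = 721; y_2 = 19·6 + 6·19 = 228.
  From (x_2, y_2) = (721, 228): x_3 = 19·721 + 10·6·228 = 27379; y_3 = 19·228 + 6·721 = 8658.
Step 3: Verify x_3² - 10·y_3² = 749609641 - 749609640 = 1 (should be 1). ✓

(x_1, y_1) = (19, 6); (x_3, y_3) = (27379, 8658).


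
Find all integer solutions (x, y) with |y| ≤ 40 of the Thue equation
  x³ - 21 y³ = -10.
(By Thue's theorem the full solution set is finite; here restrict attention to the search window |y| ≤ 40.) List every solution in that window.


The equation is x³ - 21y³ = -10. For fixed y, x³ = 21·y³ − 10, so a solution requires the RHS to be a perfect cube.
Strategy: iterate y from -40 to 40, compute RHS = 21·y³ − 10, and check whether it is a (positive or negative) perfect cube.
Check small values of y:
  y = 0: RHS = -10 is not a perfect cube.
  y = 1: RHS = 11 is not a perfect cube.
  y = -1: RHS = -31 is not a perfect cube.
  y = 2: RHS = 158 is not a perfect cube.
  y = -2: RHS = -178 is not a perfect cube.
  y = 3: RHS = 557 is not a perfect cube.
  y = -3: RHS = -577 is not a perfect cube.
Continuing the search up to |y| = 40 finds no solutions either.
No (x, y) in the scanned range satisfies the equation.

No integer solutions with |y| ≤ 40.


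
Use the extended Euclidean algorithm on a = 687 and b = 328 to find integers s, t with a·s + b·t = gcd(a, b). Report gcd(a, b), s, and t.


Euclidean algorithm on (687, 328) — divide until remainder is 0:
  687 = 2 · 328 + 31
  328 = 10 · 31 + 18
  31 = 1 · 18 + 13
  18 = 1 · 13 + 5
  13 = 2 · 5 + 3
  5 = 1 · 3 + 2
  3 = 1 · 2 + 1
  2 = 2 · 1 + 0
gcd(687, 328) = 1.
Track Bezout coefficients alongside the remainders: start with r₀ = 687 = a·1 + b·0 (s = 1, t = 0) and r₁ = 328 = a·0 + b·1 (s = 0, t = 1); each new remainder r_{k+1} = r_{k-1} − q_k·r_k inherits s_{k+1} = s_{k-1} − q_k·s_k, t_{k+1} = t_{k-1} − q_k·t_k, so r_k = a·s_k + b·t_k at every step:
  q = 2: r = 31, s = 1 − 2·0 = 1, t = 0 − 2·1 = -2  (check: 687·1 + 328·(-2) = 31)
  q = 10: r = 18, s = 0 − 10·1 = -10, t = 1 − 10·(-2) = 21  (check: 687·(-10) + 328·21 = 18)
  q = 1: r = 13, s = 1 − 1·(-10) = 11, t = -2 − 1·21 = -23  (check: 687·11 + 328·(-23) = 13)
  q = 1: r = 5, s = -10 − 1·11 = -21, t = 21 − 1·(-23) = 44  (check: 687·(-21) + 328·44 = 5)
  q = 2: r = 3, s = 11 − 2·(-21) = 53, t = -23 − 2·44 = -111  (check: 687·53 + 328·(-111) = 3)
  q = 1: r = 2, s = -21 − 1·53 = -74, t = 44 − 1·(-111) = 155  (check: 687·(-74) + 328·155 = 2)
  q = 1: r = 1, s = 53 − 1·(-74) = 127, t = -111 − 1·155 = -266  (check: 687·127 + 328·(-266) = 1)
The row with r = 1 (the gcd) gives the Bezout coefficients s = 127, t = -266.
Result: 687 · (127) + 328 · (-266) = 1.

gcd(687, 328) = 1; s = 127, t = -266 (check: 687·127 + 328·(-266) = 1).
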